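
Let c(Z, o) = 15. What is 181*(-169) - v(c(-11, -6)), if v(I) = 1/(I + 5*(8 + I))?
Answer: -3976571/130 ≈ -30589.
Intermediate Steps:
v(I) = 1/(40 + 6*I) (v(I) = 1/(I + (40 + 5*I)) = 1/(40 + 6*I))
181*(-169) - v(c(-11, -6)) = 181*(-169) - 1/(2*(20 + 3*15)) = -30589 - 1/(2*(20 + 45)) = -30589 - 1/(2*65) = -30589 - 1*1/130 = -30589 - 1/130 = -3976571/130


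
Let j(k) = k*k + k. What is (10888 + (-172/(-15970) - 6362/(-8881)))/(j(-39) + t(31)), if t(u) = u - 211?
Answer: 386085871708/46165525035 ≈ 8.3631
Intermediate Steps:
t(u) = -211 + u
j(k) = k + k² (j(k) = k² + k = k + k²)
(10888 + (-172/(-15970) - 6362/(-8881)))/(j(-39) + t(31)) = (10888 + (-172/(-15970) - 6362/(-8881)))/(-39*(1 - 39) + (-211 + 31)) = (10888 + (-172*(-1/15970) - 6362*(-1/8881)))/(-39*(-38) - 180) = (10888 + (86/7985 + 6362/8881))/(1482 - 180) = (10888 + 51564336/70914785)/1302 = (772171743416/70914785)*(1/1302) = 386085871708/46165525035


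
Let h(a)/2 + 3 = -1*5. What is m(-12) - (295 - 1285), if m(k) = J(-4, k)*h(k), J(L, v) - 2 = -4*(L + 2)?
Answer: 830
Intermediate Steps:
h(a) = -16 (h(a) = -6 + 2*(-1*5) = -6 + 2*(-5) = -6 - 10 = -16)
J(L, v) = -6 - 4*L (J(L, v) = 2 - 4*(L + 2) = 2 - 4*(2 + L) = 2 + (-8 - 4*L) = -6 - 4*L)
m(k) = -160 (m(k) = (-6 - 4*(-4))*(-16) = (-6 + 16)*(-16) = 10*(-16) = -160)
m(-12) - (295 - 1285) = -160 - (295 - 1285) = -160 - 1*(-990) = -160 + 990 = 830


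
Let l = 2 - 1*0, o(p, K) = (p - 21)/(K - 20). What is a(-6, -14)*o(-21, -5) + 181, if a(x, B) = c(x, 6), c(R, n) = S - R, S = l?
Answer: 4861/25 ≈ 194.44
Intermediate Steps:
o(p, K) = (-21 + p)/(-20 + K)
l = 2 (l = 2 + 0 = 2)
S = 2
c(R, n) = 2 - R
a(x, B) = 2 - x
a(-6, -14)*o(-21, -5) + 181 = (2 - 1*(-6))*((-21 - 21)/(-20 - 5)) + 181 = (2 + 6)*(-42/(-25)) + 181 = 8*(-1/25*(-42)) + 181 = 8*(42/25) + 181 = 336/25 + 181 = 4861/25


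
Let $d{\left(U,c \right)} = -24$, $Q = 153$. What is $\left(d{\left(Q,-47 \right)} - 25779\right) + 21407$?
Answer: $-4396$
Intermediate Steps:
$\left(d{\left(Q,-47 \right)} - 25779\right) + 21407 = \left(-24 - 25779\right) + 21407 = -25803 + 21407 = -4396$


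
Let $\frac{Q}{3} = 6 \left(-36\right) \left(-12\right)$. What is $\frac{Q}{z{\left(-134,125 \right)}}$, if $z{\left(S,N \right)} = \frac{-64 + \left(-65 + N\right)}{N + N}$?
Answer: $-486000$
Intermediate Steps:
$z{\left(S,N \right)} = \frac{-129 + N}{2 N}$
$Q = 7776$ ($Q = 3 \cdot 6 \left(-36\right) \left(-12\right) = 3 \left(\left(-216\right) \left(-12\right)\right) = 3 \cdot 2592 = 7776$)
$\frac{Q}{z{\left(-134,125 \right)}} = \frac{7776}{\frac{1}{2} \cdot \frac{1}{125} \left(-129 + 125\right)} = \frac{7776}{\frac{1}{2} \cdot \frac{1}{125} \left(-4\right)} = \frac{7776}{- \frac{2}{125}} = 7776 \left(- \frac{125}{2}\right) = -486000$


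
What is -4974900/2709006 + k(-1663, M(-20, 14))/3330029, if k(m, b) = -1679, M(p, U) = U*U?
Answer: -2761851615529/1503511423529 ≈ -1.8369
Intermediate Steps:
M(p, U) = U²
-4974900/2709006 + k(-1663, M(-20, 14))/3330029 = -4974900/2709006 - 1679/3330029 = -4974900*1/2709006 - 1679*1/3330029 = -829150/451501 - 1679/3330029 = -2761851615529/1503511423529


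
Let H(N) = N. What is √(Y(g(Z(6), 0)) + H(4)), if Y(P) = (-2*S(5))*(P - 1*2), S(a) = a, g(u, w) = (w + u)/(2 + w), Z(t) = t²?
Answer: 2*I*√39 ≈ 12.49*I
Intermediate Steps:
g(u, w) = (u + w)/(2 + w)
Y(P) = 20 - 10*P (Y(P) = (-2*5)*(P - 1*2) = -10*(P - 2) = -10*(-2 + P) = 20 - 10*P)
√(Y(g(Z(6), 0)) + H(4)) = √((20 - 10*(6² + 0)/(2 + 0)) + 4) = √((20 - 10*(36 + 0)/2) + 4) = √((20 - 5*36) + 4) = √((20 - 10*18) + 4) = √((20 - 180) + 4) = √(-160 + 4) = √(-156) = 2*I*√39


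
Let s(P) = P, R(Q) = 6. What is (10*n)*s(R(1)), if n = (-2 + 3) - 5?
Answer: -240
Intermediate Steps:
n = -4 (n = 1 - 5 = -4)
(10*n)*s(R(1)) = (10*(-4))*6 = -40*6 = -240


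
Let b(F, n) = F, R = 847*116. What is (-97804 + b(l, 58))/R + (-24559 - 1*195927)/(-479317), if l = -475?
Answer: -25443604971/47093853884 ≈ -0.54027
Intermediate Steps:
R = 98252
(-97804 + b(l, 58))/R + (-24559 - 1*195927)/(-479317) = (-97804 - 475)/98252 + (-24559 - 1*195927)/(-479317) = -98279*1/98252 + (-24559 - 195927)*(-1/479317) = -98279/98252 - 220486*(-1/479317) = -98279/98252 + 220486/479317 = -25443604971/47093853884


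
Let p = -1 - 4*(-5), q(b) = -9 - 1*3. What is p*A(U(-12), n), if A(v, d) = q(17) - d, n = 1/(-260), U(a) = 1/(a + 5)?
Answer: -59261/260 ≈ -227.93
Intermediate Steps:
U(a) = 1/(5 + a)
q(b) = -12 (q(b) = -9 - 3 = -12)
n = -1/260 ≈ -0.0038462
A(v, d) = -12 - d
p = 19 (p = -1 + 20 = 19)
p*A(U(-12), n) = 19*(-12 - 1*(-1/260)) = 19*(-12 + 1/260) = 19*(-3119/260) = -59261/260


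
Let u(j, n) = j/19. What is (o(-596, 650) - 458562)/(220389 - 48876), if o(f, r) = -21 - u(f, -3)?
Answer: -8712481/3258747 ≈ -2.6736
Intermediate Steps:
u(j, n) = j/19 (u(j, n) = j*(1/19) = j/19)
o(f, r) = -21 - f/19
(o(-596, 650) - 458562)/(220389 - 48876) = ((-21 - 1/19*(-596)) - 458562)/(220389 - 48876) = ((-21 + 596/19) - 458562)/171513 = (197/19 - 458562)*(1/171513) = -8712481/19*1/171513 = -8712481/3258747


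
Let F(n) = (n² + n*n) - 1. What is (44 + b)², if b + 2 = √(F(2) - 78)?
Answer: (42 + I*√71)² ≈ 1693.0 + 707.8*I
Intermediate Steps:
F(n) = -1 + 2*n² (F(n) = (n² + n²) - 1 = 2*n² - 1 = -1 + 2*n²)
b = -2 + I*√71 (b = -2 + √((-1 + 2*2²) - 78) = -2 + √((-1 + 2*4) - 78) = -2 + √((-1 + 8) - 78) = -2 + √(7 - 78) = -2 + √(-71) = -2 + I*√71 ≈ -2.0 + 8.4261*I)
(44 + b)² = (44 + (-2 + I*√71))² = (42 + I*√71)²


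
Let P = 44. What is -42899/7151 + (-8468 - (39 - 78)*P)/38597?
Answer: -1704056255/276007147 ≈ -6.1740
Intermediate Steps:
-42899/7151 + (-8468 - (39 - 78)*P)/38597 = -42899/7151 + (-8468 - (39 - 78)*44)/38597 = -42899*1/7151 + (-8468 - (-39)*44)*(1/38597) = -42899/7151 + (-8468 - 1*(-1716))*(1/38597) = -42899/7151 + (-8468 + 1716)*(1/38597) = -42899/7151 - 6752*1/38597 = -42899/7151 - 6752/38597 = -1704056255/276007147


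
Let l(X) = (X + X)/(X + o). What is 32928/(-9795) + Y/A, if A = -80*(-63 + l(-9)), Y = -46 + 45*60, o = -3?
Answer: -4533661/1606380 ≈ -2.8223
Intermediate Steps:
l(X) = 2*X/(-3 + X) (l(X) = (X + X)/(X - 3) = (2*X)/(-3 + X) = 2*X/(-3 + X))
Y = 2654 (Y = -46 + 2700 = 2654)
A = 4920 (A = -80*(-63 + 2*(-9)/(-3 - 9)) = -80*(-63 + 2*(-9)/(-12)) = -80*(-63 + 2*(-9)*(-1/12)) = -80*(-63 + 3/2) = -80*(-123/2) = 4920)
32928/(-9795) + Y/A = 32928/(-9795) + 2654/4920 = 32928*(-1/9795) + 2654*(1/4920) = -10976/3265 + 1327/2460 = -4533661/1606380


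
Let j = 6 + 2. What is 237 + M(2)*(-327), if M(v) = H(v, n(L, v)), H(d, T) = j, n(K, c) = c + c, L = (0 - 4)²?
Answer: -2379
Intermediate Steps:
j = 8
L = 16 (L = (-4)² = 16)
n(K, c) = 2*c
H(d, T) = 8
M(v) = 8
237 + M(2)*(-327) = 237 + 8*(-327) = 237 - 2616 = -2379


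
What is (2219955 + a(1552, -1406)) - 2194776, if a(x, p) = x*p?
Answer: -2156933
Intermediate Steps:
a(x, p) = p*x
(2219955 + a(1552, -1406)) - 2194776 = (2219955 - 1406*1552) - 2194776 = (2219955 - 2182112) - 2194776 = 37843 - 2194776 = -2156933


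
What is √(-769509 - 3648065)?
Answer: I*√4417574 ≈ 2101.8*I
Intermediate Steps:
√(-769509 - 3648065) = √(-4417574) = I*√4417574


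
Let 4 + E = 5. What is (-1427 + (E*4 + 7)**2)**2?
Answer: 1705636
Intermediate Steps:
E = 1 (E = -4 + 5 = 1)
(-1427 + (E*4 + 7)**2)**2 = (-1427 + (1*4 + 7)**2)**2 = (-1427 + (4 + 7)**2)**2 = (-1427 + 11**2)**2 = (-1427 + 121)**2 = (-1306)**2 = 1705636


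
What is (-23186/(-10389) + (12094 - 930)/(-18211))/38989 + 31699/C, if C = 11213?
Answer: 233830725469193419/82712559339966903 ≈ 2.8270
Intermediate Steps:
(-23186/(-10389) + (12094 - 930)/(-18211))/38989 + 31699/C = (-23186/(-10389) + (12094 - 930)/(-18211))/38989 + 31699/11213 = (-23186*(-1/10389) + 11164*(-1/18211))*(1/38989) + 31699*(1/11213) = (23186/10389 - 11164/18211)*(1/38989) + 31699/11213 = (306257450/189194079)*(1/38989) + 31699/11213 = 306257450/7376487946131 + 31699/11213 = 233830725469193419/82712559339966903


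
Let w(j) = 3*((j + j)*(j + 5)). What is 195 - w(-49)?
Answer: -12741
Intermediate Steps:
w(j) = 6*j*(5 + j) (w(j) = 3*((2*j)*(5 + j)) = 3*(2*j*(5 + j)) = 6*j*(5 + j))
195 - w(-49) = 195 - 6*(-49)*(5 - 49) = 195 - 6*(-49)*(-44) = 195 - 1*12936 = 195 - 12936 = -12741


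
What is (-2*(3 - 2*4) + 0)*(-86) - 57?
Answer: -917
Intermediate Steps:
(-2*(3 - 2*4) + 0)*(-86) - 57 = (-2*(3 - 8) + 0)*(-86) - 57 = (-2*(-5) + 0)*(-86) - 57 = (10 + 0)*(-86) - 57 = 10*(-86) - 57 = -860 - 57 = -917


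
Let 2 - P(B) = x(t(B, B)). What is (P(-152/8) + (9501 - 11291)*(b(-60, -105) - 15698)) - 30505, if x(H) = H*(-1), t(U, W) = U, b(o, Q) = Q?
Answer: 28256848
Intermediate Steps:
x(H) = -H
P(B) = 2 + B (P(B) = 2 - (-1)*B = 2 + B)
(P(-152/8) + (9501 - 11291)*(b(-60, -105) - 15698)) - 30505 = ((2 - 152/8) + (9501 - 11291)*(-105 - 15698)) - 30505 = ((2 - 152*⅛) - 1790*(-15803)) - 30505 = ((2 - 19) + 28287370) - 30505 = (-17 + 28287370) - 30505 = 28287353 - 30505 = 28256848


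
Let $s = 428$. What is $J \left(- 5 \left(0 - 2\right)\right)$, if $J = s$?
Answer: $4280$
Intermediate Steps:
$J = 428$
$J \left(- 5 \left(0 - 2\right)\right) = 428 \left(- 5 \left(0 - 2\right)\right) = 428 \left(\left(-5\right) \left(-2\right)\right) = 428 \cdot 10 = 4280$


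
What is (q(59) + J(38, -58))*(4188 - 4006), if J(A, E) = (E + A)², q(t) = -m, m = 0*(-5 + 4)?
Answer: 72800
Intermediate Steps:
m = 0 (m = 0*(-1) = 0)
q(t) = 0 (q(t) = -1*0 = 0)
J(A, E) = (A + E)²
(q(59) + J(38, -58))*(4188 - 4006) = (0 + (38 - 58)²)*(4188 - 4006) = (0 + (-20)²)*182 = (0 + 400)*182 = 400*182 = 72800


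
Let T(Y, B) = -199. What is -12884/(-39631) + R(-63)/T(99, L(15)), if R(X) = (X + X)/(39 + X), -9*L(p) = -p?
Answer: 9423413/31546276 ≈ 0.29872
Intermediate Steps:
L(p) = p/9 (L(p) = -(-1)*p/9 = p/9)
R(X) = 2*X/(39 + X) (R(X) = (2*X)/(39 + X) = 2*X/(39 + X))
-12884/(-39631) + R(-63)/T(99, L(15)) = -12884/(-39631) + (2*(-63)/(39 - 63))/(-199) = -12884*(-1/39631) + (2*(-63)/(-24))*(-1/199) = 12884/39631 + (2*(-63)*(-1/24))*(-1/199) = 12884/39631 + (21/4)*(-1/199) = 12884/39631 - 21/796 = 9423413/31546276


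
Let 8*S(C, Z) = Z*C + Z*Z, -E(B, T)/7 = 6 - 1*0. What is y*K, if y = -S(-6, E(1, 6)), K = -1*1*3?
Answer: 756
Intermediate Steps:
E(B, T) = -42 (E(B, T) = -7*(6 - 1*0) = -7*(6 + 0) = -7*6 = -42)
S(C, Z) = Z²/8 + C*Z/8 (S(C, Z) = (Z*C + Z*Z)/8 = (C*Z + Z²)/8 = (Z² + C*Z)/8 = Z²/8 + C*Z/8)
K = -3 (K = -1*3 = -3)
y = -252 (y = -(-42)*(-6 - 42)/8 = -(-42)*(-48)/8 = -1*252 = -252)
y*K = -252*(-3) = 756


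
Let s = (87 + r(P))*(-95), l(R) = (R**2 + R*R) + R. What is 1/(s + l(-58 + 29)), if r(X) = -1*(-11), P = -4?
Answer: -1/7657 ≈ -0.00013060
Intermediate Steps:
l(R) = R + 2*R**2 (l(R) = (R**2 + R**2) + R = 2*R**2 + R = R + 2*R**2)
r(X) = 11
s = -9310 (s = (87 + 11)*(-95) = 98*(-95) = -9310)
1/(s + l(-58 + 29)) = 1/(-9310 + (-58 + 29)*(1 + 2*(-58 + 29))) = 1/(-9310 - 29*(1 + 2*(-29))) = 1/(-9310 - 29*(1 - 58)) = 1/(-9310 - 29*(-57)) = 1/(-9310 + 1653) = 1/(-7657) = -1/7657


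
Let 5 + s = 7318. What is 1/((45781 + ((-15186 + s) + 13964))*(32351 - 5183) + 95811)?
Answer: 1/1409354307 ≈ 7.0954e-10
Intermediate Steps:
s = 7313 (s = -5 + 7318 = 7313)
1/((45781 + ((-15186 + s) + 13964))*(32351 - 5183) + 95811) = 1/((45781 + ((-15186 + 7313) + 13964))*(32351 - 5183) + 95811) = 1/((45781 + (-7873 + 13964))*27168 + 95811) = 1/((45781 + 6091)*27168 + 95811) = 1/(51872*27168 + 95811) = 1/(1409258496 + 95811) = 1/1409354307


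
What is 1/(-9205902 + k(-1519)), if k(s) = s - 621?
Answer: -1/9208042 ≈ -1.0860e-7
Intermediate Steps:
k(s) = -621 + s
1/(-9205902 + k(-1519)) = 1/(-9205902 + (-621 - 1519)) = 1/(-9205902 - 2140) = 1/(-9208042) = -1/9208042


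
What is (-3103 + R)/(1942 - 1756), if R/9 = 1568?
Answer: 11009/186 ≈ 59.188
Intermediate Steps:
R = 14112 (R = 9*1568 = 14112)
(-3103 + R)/(1942 - 1756) = (-3103 + 14112)/(1942 - 1756) = 11009/186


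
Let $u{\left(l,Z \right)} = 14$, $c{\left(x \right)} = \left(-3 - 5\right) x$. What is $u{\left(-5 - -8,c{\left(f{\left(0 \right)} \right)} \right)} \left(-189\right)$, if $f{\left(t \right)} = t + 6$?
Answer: $-2646$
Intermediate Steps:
$f{\left(t \right)} = 6 + t$
$c{\left(x \right)} = - 8 x$
$u{\left(-5 - -8,c{\left(f{\left(0 \right)} \right)} \right)} \left(-189\right) = 14 \left(-189\right) = -2646$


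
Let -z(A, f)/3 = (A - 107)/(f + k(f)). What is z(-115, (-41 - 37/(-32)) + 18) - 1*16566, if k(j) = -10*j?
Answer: -11577266/699 ≈ -16563.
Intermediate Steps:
z(A, f) = (-107 + A)/(3*f) (z(A, f) = -3*(A - 107)/(f - 10*f) = -3*(-107 + A)/((-9*f)) = -3*(-107 + A)*(-1/(9*f)) = -(-1)*(-107 + A)/(3*f) = (-107 + A)/(3*f))
z(-115, (-41 - 37/(-32)) + 18) - 1*16566 = (-107 - 115)/(3*((-41 - 37/(-32)) + 18)) - 1*16566 = (1/3)*(-222)/((-41 - 37*(-1/32)) + 18) - 16566 = (1/3)*(-222)/((-41 + 37/32) + 18) - 16566 = (1/3)*(-222)/(-1275/32 + 18) - 16566 = (1/3)*(-222)/(-699/32) - 16566 = (1/3)*(-32/699)*(-222) - 16566 = 2368/699 - 16566 = -11577266/699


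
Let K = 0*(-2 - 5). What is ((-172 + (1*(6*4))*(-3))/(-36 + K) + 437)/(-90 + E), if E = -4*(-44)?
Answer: 1997/387 ≈ 5.1602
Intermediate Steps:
K = 0 (K = 0*(-7) = 0)
E = 176
((-172 + (1*(6*4))*(-3))/(-36 + K) + 437)/(-90 + E) = ((-172 + (1*(6*4))*(-3))/(-36 + 0) + 437)/(-90 + 176) = ((-172 + (1*24)*(-3))/(-36) + 437)/86 = ((-172 + 24*(-3))*(-1/36) + 437)*(1/86) = ((-172 - 72)*(-1/36) + 437)*(1/86) = (-244*(-1/36) + 437)*(1/86) = (61/9 + 437)*(1/86) = (3994/9)*(1/86) = 1997/387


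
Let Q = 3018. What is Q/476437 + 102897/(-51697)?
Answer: -48867916443/24630363589 ≈ -1.9841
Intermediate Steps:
Q/476437 + 102897/(-51697) = 3018/476437 + 102897/(-51697) = 3018*(1/476437) + 102897*(-1/51697) = 3018/476437 - 102897/51697 = -48867916443/24630363589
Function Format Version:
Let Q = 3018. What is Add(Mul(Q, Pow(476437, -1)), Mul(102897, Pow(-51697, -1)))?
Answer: Rational(-48867916443, 24630363589) ≈ -1.9841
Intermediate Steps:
Add(Mul(Q, Pow(476437, -1)), Mul(102897, Pow(-51697, -1))) = Add(Mul(3018, Pow(476437, -1)), Mul(102897, Pow(-51697, -1))) = Add(Mul(3018, Rational(1, 476437)), Mul(102897, Rational(-1, 51697))) = Add(Rational(3018, 476437), Rational(-102897, 51697)) = Rational(-48867916443, 24630363589)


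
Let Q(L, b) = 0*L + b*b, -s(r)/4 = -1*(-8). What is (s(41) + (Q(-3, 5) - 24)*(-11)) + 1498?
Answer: 1455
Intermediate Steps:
s(r) = -32 (s(r) = -(-4)*(-8) = -4*8 = -32)
Q(L, b) = b² (Q(L, b) = 0 + b² = b²)
(s(41) + (Q(-3, 5) - 24)*(-11)) + 1498 = (-32 + (5² - 24)*(-11)) + 1498 = (-32 + (25 - 24)*(-11)) + 1498 = (-32 + 1*(-11)) + 1498 = (-32 - 11) + 1498 = -43 + 1498 = 1455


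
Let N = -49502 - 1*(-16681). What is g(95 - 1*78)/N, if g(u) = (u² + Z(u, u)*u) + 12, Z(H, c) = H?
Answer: -590/32821 ≈ -0.017976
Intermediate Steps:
N = -32821 (N = -49502 + 16681 = -32821)
g(u) = 12 + 2*u² (g(u) = (u² + u*u) + 12 = (u² + u²) + 12 = 2*u² + 12 = 12 + 2*u²)
g(95 - 1*78)/N = (12 + 2*(95 - 1*78)²)/(-32821) = (12 + 2*(95 - 78)²)*(-1/32821) = (12 + 2*17²)*(-1/32821) = (12 + 2*289)*(-1/32821) = (12 + 578)*(-1/32821) = 590*(-1/32821) = -590/32821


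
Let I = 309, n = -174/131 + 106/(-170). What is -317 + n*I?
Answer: -10245292/11135 ≈ -920.10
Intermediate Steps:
n = -21733/11135 (n = -174*1/131 + 106*(-1/170) = -174/131 - 53/85 = -21733/11135 ≈ -1.9518)
-317 + n*I = -317 - 21733/11135*309 = -317 - 6715497/11135 = -10245292/11135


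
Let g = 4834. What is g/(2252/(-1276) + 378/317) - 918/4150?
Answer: -1014345878701/120119675 ≈ -8444.5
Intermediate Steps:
g/(2252/(-1276) + 378/317) - 918/4150 = 4834/(2252/(-1276) + 378/317) - 918/4150 = 4834/(2252*(-1/1276) + 378*(1/317)) - 918*1/4150 = 4834/(-563/319 + 378/317) - 459/2075 = 4834/(-57889/101123) - 459/2075 = 4834*(-101123/57889) - 459/2075 = -488828582/57889 - 459/2075 = -1014345878701/120119675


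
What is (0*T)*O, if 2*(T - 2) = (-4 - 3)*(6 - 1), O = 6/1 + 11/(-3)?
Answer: 0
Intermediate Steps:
O = 7/3 (O = 6*1 + 11*(-⅓) = 6 - 11/3 = 7/3 ≈ 2.3333)
T = -31/2 (T = 2 + ((-4 - 3)*(6 - 1))/2 = 2 + (-7*5)/2 = 2 + (½)*(-35) = 2 - 35/2 = -31/2 ≈ -15.500)
(0*T)*O = (0*(-31/2))*(7/3) = 0*(7/3) = 0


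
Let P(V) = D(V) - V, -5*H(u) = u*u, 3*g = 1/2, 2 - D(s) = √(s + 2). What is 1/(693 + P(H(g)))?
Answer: 22518180/15650195581 + 1080*√1795/15650195581 ≈ 0.0014418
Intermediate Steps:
D(s) = 2 - √(2 + s) (D(s) = 2 - √(s + 2) = 2 - √(2 + s))
g = ⅙ (g = (⅓)/2 = (⅓)*(½) = ⅙ ≈ 0.16667)
H(u) = -u²/5 (H(u) = -u*u/5 = -u²/5)
P(V) = 2 - V - √(2 + V) (P(V) = (2 - √(2 + V)) - V = 2 - V - √(2 + V))
1/(693 + P(H(g))) = 1/(693 + (2 - (-1)*(⅙)²/5 - √(2 - (⅙)²/5))) = 1/(693 + (2 - (-1)/(5*36) - √(2 - ⅕*1/36))) = 1/(693 + (2 - 1*(-1/180) - √(2 - 1/180))) = 1/(693 + (2 + 1/180 - √(359/180))) = 1/(693 + (2 + 1/180 - √1795/30)) = 1/(693 + (361/180 - √1795/30)) = 1/(125101/180 - √1795/30)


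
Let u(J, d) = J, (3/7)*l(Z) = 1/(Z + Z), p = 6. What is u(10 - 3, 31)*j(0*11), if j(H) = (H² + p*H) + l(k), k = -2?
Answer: -49/12 ≈ -4.0833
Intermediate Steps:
l(Z) = 7/(6*Z) (l(Z) = 7/(3*(Z + Z)) = 7/(3*((2*Z))) = 7*(1/(2*Z))/3 = 7/(6*Z))
j(H) = -7/12 + H² + 6*H (j(H) = (H² + 6*H) + (7/6)/(-2) = (H² + 6*H) + (7/6)*(-½) = (H² + 6*H) - 7/12 = -7/12 + H² + 6*H)
u(10 - 3, 31)*j(0*11) = (10 - 3)*(-7/12 + (0*11)² + 6*(0*11)) = 7*(-7/12 + 0² + 6*0) = 7*(-7/12 + 0 + 0) = 7*(-7/12) = -49/12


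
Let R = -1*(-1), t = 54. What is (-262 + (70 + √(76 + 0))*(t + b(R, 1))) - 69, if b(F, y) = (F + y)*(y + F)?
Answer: 3729 + 116*√19 ≈ 4234.6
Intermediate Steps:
R = 1
b(F, y) = (F + y)² (b(F, y) = (F + y)*(F + y) = (F + y)²)
(-262 + (70 + √(76 + 0))*(t + b(R, 1))) - 69 = (-262 + (70 + √(76 + 0))*(54 + (1 + 1)²)) - 69 = (-262 + (70 + √76)*(54 + 2²)) - 69 = (-262 + (70 + 2*√19)*(54 + 4)) - 69 = (-262 + (70 + 2*√19)*58) - 69 = (-262 + (4060 + 116*√19)) - 69 = (3798 + 116*√19) - 69 = 3729 + 116*√19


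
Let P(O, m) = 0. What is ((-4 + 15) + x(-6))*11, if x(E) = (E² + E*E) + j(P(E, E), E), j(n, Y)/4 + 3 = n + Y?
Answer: 517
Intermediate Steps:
j(n, Y) = -12 + 4*Y + 4*n (j(n, Y) = -12 + 4*(n + Y) = -12 + 4*(Y + n) = -12 + (4*Y + 4*n) = -12 + 4*Y + 4*n)
x(E) = -12 + 2*E² + 4*E (x(E) = (E² + E*E) + (-12 + 4*E + 4*0) = (E² + E²) + (-12 + 4*E + 0) = 2*E² + (-12 + 4*E) = -12 + 2*E² + 4*E)
((-4 + 15) + x(-6))*11 = ((-4 + 15) + (-12 + 2*(-6)² + 4*(-6)))*11 = (11 + (-12 + 2*36 - 24))*11 = (11 + (-12 + 72 - 24))*11 = (11 + 36)*11 = 47*11 = 517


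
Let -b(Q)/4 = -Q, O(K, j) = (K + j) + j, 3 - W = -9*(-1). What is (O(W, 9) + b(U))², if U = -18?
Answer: 3600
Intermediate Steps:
W = -6 (W = 3 - (-9)*(-1) = 3 - 1*9 = 3 - 9 = -6)
O(K, j) = K + 2*j
b(Q) = 4*Q (b(Q) = -(-4)*Q = 4*Q)
(O(W, 9) + b(U))² = ((-6 + 2*9) + 4*(-18))² = ((-6 + 18) - 72)² = (12 - 72)² = (-60)² = 3600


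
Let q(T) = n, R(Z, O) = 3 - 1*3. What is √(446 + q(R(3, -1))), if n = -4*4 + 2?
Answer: 12*√3 ≈ 20.785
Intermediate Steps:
R(Z, O) = 0 (R(Z, O) = 3 - 3 = 0)
n = -14 (n = -16 + 2 = -14)
q(T) = -14
√(446 + q(R(3, -1))) = √(446 - 14) = √432 = 12*√3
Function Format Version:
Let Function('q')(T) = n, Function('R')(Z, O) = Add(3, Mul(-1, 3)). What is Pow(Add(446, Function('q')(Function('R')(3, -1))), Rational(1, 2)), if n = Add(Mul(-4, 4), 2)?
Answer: Mul(12, Pow(3, Rational(1, 2))) ≈ 20.785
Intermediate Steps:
Function('R')(Z, O) = 0 (Function('R')(Z, O) = Add(3, -3) = 0)
n = -14 (n = Add(-16, 2) = -14)
Function('q')(T) = -14
Pow(Add(446, Function('q')(Function('R')(3, -1))), Rational(1, 2)) = Pow(Add(446, -14), Rational(1, 2)) = Pow(432, Rational(1, 2)) = Mul(12, Pow(3, Rational(1, 2)))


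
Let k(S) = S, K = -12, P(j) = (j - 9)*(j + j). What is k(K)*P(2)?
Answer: 336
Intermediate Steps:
P(j) = 2*j*(-9 + j) (P(j) = (-9 + j)*(2*j) = 2*j*(-9 + j))
k(K)*P(2) = -24*2*(-9 + 2) = -24*2*(-7) = -12*(-28) = 336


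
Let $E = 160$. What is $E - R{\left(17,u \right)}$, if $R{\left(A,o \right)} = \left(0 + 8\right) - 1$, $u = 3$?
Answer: $153$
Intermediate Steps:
$R{\left(A,o \right)} = 7$ ($R{\left(A,o \right)} = 8 - 1 = 7$)
$E - R{\left(17,u \right)} = 160 - 7 = 153$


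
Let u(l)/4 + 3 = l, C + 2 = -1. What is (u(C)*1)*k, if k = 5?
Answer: -120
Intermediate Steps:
C = -3 (C = -2 - 1 = -3)
u(l) = -12 + 4*l
(u(C)*1)*k = ((-12 + 4*(-3))*1)*5 = ((-12 - 12)*1)*5 = -24*1*5 = -24*5 = -120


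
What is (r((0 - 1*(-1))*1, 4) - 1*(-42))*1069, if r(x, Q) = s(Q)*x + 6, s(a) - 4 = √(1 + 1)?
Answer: 55588 + 1069*√2 ≈ 57100.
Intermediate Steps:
s(a) = 4 + √2 (s(a) = 4 + √(1 + 1) = 4 + √2)
r(x, Q) = 6 + x*(4 + √2) (r(x, Q) = (4 + √2)*x + 6 = x*(4 + √2) + 6 = 6 + x*(4 + √2))
(r((0 - 1*(-1))*1, 4) - 1*(-42))*1069 = ((6 + ((0 - 1*(-1))*1)*(4 + √2)) - 1*(-42))*1069 = ((6 + ((0 + 1)*1)*(4 + √2)) + 42)*1069 = ((6 + (1*1)*(4 + √2)) + 42)*1069 = ((6 + 1*(4 + √2)) + 42)*1069 = ((6 + (4 + √2)) + 42)*1069 = ((10 + √2) + 42)*1069 = (52 + √2)*1069 = 55588 + 1069*√2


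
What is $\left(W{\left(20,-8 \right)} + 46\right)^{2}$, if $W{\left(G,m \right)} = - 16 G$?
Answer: $75076$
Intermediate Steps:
$\left(W{\left(20,-8 \right)} + 46\right)^{2} = \left(\left(-16\right) 20 + 46\right)^{2} = \left(-320 + 46\right)^{2} = \left(-274\right)^{2} = 75076$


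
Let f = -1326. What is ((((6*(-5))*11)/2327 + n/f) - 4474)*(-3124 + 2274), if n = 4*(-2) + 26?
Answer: 8849655650/2327 ≈ 3.8030e+6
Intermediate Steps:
n = 18 (n = -8 + 26 = 18)
((((6*(-5))*11)/2327 + n/f) - 4474)*(-3124 + 2274) = ((((6*(-5))*11)/2327 + 18/(-1326)) - 4474)*(-3124 + 2274) = ((-30*11*(1/2327) + 18*(-1/1326)) - 4474)*(-850) = ((-330*1/2327 - 3/221) - 4474)*(-850) = ((-330/2327 - 3/221) - 4474)*(-850) = (-6147/39559 - 4474)*(-850) = -176993113/39559*(-850) = 8849655650/2327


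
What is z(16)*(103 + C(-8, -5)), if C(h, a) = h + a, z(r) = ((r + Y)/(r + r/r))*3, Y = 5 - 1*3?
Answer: 4860/17 ≈ 285.88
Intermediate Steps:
Y = 2 (Y = 5 - 3 = 2)
z(r) = 3*(2 + r)/(1 + r) (z(r) = ((r + 2)/(r + r/r))*3 = ((2 + r)/(r + 1))*3 = ((2 + r)/(1 + r))*3 = 3*(2 + r)/(1 + r))
C(h, a) = a + h
z(16)*(103 + C(-8, -5)) = (3*(2 + 16)/(1 + 16))*(103 + (-5 - 8)) = (3*18/17)*(103 - 13) = (3*(1/17)*18)*90 = (54/17)*90 = 4860/17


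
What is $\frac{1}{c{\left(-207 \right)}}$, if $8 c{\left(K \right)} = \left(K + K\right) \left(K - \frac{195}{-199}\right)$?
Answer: $\frac{398}{4243293} \approx 9.3795 \cdot 10^{-5}$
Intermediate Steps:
$c{\left(K \right)} = \frac{K \left(\frac{195}{199} + K\right)}{4}$ ($c{\left(K \right)} = \frac{\left(K + K\right) \left(K - \frac{195}{-199}\right)}{8} = \frac{2 K \left(K - - \frac{195}{199}\right)}{8} = \frac{2 K \left(K + \frac{195}{199}\right)}{8} = \frac{2 K \left(\frac{195}{199} + K\right)}{8} = \frac{K \left(\frac{195}{199} + K\right)}{4}$)
$\frac{1}{c{\left(-207 \right)}} = \frac{1}{\frac{1}{796} \left(-207\right) \left(195 + 199 \left(-207\right)\right)} = \frac{1}{\frac{1}{796} \left(-207\right) \left(195 - 41193\right)} = \frac{1}{\frac{1}{796} \left(-207\right) \left(-40998\right)} = \frac{1}{\frac{4243293}{398}} = \frac{398}{4243293}$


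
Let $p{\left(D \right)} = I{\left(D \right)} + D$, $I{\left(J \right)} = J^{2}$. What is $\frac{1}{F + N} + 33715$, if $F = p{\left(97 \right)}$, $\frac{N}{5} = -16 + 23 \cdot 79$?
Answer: $\frac{624098366}{18511} \approx 33715.0$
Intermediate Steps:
$N = 9005$ ($N = 5 \left(-16 + 23 \cdot 79\right) = 5 \left(-16 + 1817\right) = 5 \cdot 1801 = 9005$)
$p{\left(D \right)} = D + D^{2}$ ($p{\left(D \right)} = D^{2} + D = D + D^{2}$)
$F = 9506$ ($F = 97 \left(1 + 97\right) = 97 \cdot 98 = 9506$)
$\frac{1}{F + N} + 33715 = \frac{1}{9506 + 9005} + 33715 = \frac{1}{18511} + 33715 = \frac{624098366}{18511}$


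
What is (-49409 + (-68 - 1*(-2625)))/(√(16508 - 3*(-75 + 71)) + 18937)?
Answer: -887236324/358593449 + 93704*√4130/358593449 ≈ -2.4574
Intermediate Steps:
(-49409 + (-68 - 1*(-2625)))/(√(16508 - 3*(-75 + 71)) + 18937) = (-49409 + (-68 + 2625))/(√(16508 - 3*(-4)) + 18937) = (-49409 + 2557)/(√(16508 + 12) + 18937) = -46852/(√16520 + 18937) = -46852/(2*√4130 + 18937) = -46852/(18937 + 2*√4130)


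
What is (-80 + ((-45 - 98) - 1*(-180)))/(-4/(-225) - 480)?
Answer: 9675/107996 ≈ 0.089587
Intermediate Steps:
(-80 + ((-45 - 98) - 1*(-180)))/(-4/(-225) - 480) = (-80 + (-143 + 180))/(-4*(-1/225) - 480) = (-80 + 37)/(4/225 - 480) = -43/(-107996/225) = -43*(-225/107996) = 9675/107996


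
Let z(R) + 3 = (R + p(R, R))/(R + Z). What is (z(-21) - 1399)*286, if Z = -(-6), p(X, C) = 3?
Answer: -2003144/5 ≈ -4.0063e+5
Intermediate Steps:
Z = 6 (Z = -1*(-6) = 6)
z(R) = -3 + (3 + R)/(6 + R) (z(R) = -3 + (R + 3)/(R + 6) = -3 + (3 + R)/(6 + R))
(z(-21) - 1399)*286 = ((-15 - 2*(-21))/(6 - 21) - 1399)*286 = ((-15 + 42)/(-15) - 1399)*286 = (-1/15*27 - 1399)*286 = (-9/5 - 1399)*286 = -7004/5*286 = -2003144/5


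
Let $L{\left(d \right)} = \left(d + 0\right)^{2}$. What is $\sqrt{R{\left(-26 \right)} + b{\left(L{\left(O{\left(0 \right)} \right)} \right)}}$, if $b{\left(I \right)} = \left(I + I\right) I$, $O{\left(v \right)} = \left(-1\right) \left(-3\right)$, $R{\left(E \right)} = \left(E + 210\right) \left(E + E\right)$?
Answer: $i \sqrt{9406} \approx 96.984 i$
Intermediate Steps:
$R{\left(E \right)} = 2 E \left(210 + E\right)$ ($R{\left(E \right)} = \left(210 + E\right) 2 E = 2 E \left(210 + E\right)$)
$O{\left(v \right)} = 3$
$L{\left(d \right)} = d^{2}$
$b{\left(I \right)} = 2 I^{2}$ ($b{\left(I \right)} = 2 I I = 2 I^{2}$)
$\sqrt{R{\left(-26 \right)} + b{\left(L{\left(O{\left(0 \right)} \right)} \right)}} = \sqrt{2 \left(-26\right) \left(210 - 26\right) + 2 \left(3^{2}\right)^{2}} = \sqrt{2 \left(-26\right) 184 + 2 \cdot 9^{2}} = \sqrt{-9568 + 2 \cdot 81} = \sqrt{-9568 + 162} = \sqrt{-9406} = i \sqrt{9406}$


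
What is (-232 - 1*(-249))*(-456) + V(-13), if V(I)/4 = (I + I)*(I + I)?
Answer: -5048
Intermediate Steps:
V(I) = 16*I² (V(I) = 4*((I + I)*(I + I)) = 4*((2*I)*(2*I)) = 4*(4*I²) = 16*I²)
(-232 - 1*(-249))*(-456) + V(-13) = (-232 - 1*(-249))*(-456) + 16*(-13)² = (-232 + 249)*(-456) + 16*169 = 17*(-456) + 2704 = -7752 + 2704 = -5048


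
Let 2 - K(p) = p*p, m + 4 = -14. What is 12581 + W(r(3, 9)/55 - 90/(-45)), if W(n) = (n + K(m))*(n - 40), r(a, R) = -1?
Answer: 74861216/3025 ≈ 24748.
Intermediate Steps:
m = -18 (m = -4 - 14 = -18)
K(p) = 2 - p² (K(p) = 2 - p*p = 2 - p²)
W(n) = (-322 + n)*(-40 + n) (W(n) = (n + (2 - 1*(-18)²))*(n - 40) = (n + (2 - 1*324))*(-40 + n) = (n + (2 - 324))*(-40 + n) = (n - 322)*(-40 + n) = (-322 + n)*(-40 + n))
12581 + W(r(3, 9)/55 - 90/(-45)) = 12581 + (12880 + (-1/55 - 90/(-45))² - 362*(-1/55 - 90/(-45))) = 12581 + (12880 + (-1*1/55 - 90*(-1/45))² - 362*(-1*1/55 - 90*(-1/45))) = 12581 + (12880 + (-1/55 + 2)² - 362*(-1/55 + 2)) = 12581 + (12880 + (109/55)² - 362*109/55) = 12581 + (12880 + 11881/3025 - 39458/55) = 12581 + 36803691/3025 = 74861216/3025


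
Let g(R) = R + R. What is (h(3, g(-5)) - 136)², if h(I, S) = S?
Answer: 21316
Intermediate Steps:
g(R) = 2*R
(h(3, g(-5)) - 136)² = (2*(-5) - 136)² = (-10 - 136)² = (-146)² = 21316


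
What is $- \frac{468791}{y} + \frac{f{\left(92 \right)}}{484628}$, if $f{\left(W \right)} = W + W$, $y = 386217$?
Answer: $- \frac{56779545205}{46792893069} \approx -1.2134$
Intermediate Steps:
$f{\left(W \right)} = 2 W$
$- \frac{468791}{y} + \frac{f{\left(92 \right)}}{484628} = - \frac{468791}{386217} + \frac{2 \cdot 92}{484628} = \left(-468791\right) \frac{1}{386217} + 184 \cdot \frac{1}{484628} = - \frac{468791}{386217} + \frac{46}{121157} = - \frac{56779545205}{46792893069}$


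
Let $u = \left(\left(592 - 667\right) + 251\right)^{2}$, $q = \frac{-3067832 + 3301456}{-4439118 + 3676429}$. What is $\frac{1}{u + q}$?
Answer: $\frac{762689}{23624820840} \approx 3.2283 \cdot 10^{-5}$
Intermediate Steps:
$q = - \frac{233624}{762689}$ ($q = \frac{233624}{-762689} = 233624 \left(- \frac{1}{762689}\right) = - \frac{233624}{762689} \approx -0.30632$)
$u = 30976$ ($u = \left(-75 + 251\right)^{2} = 176^{2} = 30976$)
$\frac{1}{u + q} = \frac{1}{30976 - \frac{233624}{762689}} = \frac{1}{\frac{23624820840}{762689}} = \frac{762689}{23624820840}$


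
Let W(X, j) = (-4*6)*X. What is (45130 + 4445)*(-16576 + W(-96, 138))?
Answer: -707534400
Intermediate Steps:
W(X, j) = -24*X
(45130 + 4445)*(-16576 + W(-96, 138)) = (45130 + 4445)*(-16576 - 24*(-96)) = 49575*(-16576 + 2304) = 49575*(-14272) = -707534400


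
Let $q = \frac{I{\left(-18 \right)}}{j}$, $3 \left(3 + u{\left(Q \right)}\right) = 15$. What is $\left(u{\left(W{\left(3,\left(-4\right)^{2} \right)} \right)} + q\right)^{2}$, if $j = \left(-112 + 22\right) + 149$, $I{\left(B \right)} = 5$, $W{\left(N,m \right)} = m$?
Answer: $\frac{15129}{3481} \approx 4.3462$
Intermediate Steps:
$j = 59$ ($j = -90 + 149 = 59$)
$u{\left(Q \right)} = 2$ ($u{\left(Q \right)} = -3 + \frac{1}{3} \cdot 15 = -3 + 5 = 2$)
$q = \frac{5}{59} \approx 0.084746$
$\left(u{\left(W{\left(3,\left(-4\right)^{2} \right)} \right)} + q\right)^{2} = \left(2 + \frac{5}{59}\right)^{2} = \left(\frac{123}{59}\right)^{2} = \frac{15129}{3481}$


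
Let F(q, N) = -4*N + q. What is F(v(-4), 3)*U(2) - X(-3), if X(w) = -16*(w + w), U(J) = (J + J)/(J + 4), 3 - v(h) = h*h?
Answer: -338/3 ≈ -112.67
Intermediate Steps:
v(h) = 3 - h**2 (v(h) = 3 - h*h = 3 - h**2)
U(J) = 2*J/(4 + J) (U(J) = (2*J)/(4 + J) = 2*J/(4 + J))
F(q, N) = q - 4*N
X(w) = -32*w
F(v(-4), 3)*U(2) - X(-3) = ((3 - 1*(-4)**2) - 4*3)*(2*2/(4 + 2)) - (-32)*(-3) = ((3 - 1*16) - 12)*(2*2/6) - 1*96 = ((3 - 16) - 12)*(2*2*(1/6)) - 96 = (-13 - 12)*(2/3) - 96 = -25*2/3 - 96 = -50/3 - 96 = -338/3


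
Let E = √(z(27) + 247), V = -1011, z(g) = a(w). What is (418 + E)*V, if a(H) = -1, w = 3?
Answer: -422598 - 1011*√246 ≈ -4.3846e+5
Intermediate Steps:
z(g) = -1
E = √246 (E = √(-1 + 247) = √246 ≈ 15.684)
(418 + E)*V = (418 + √246)*(-1011) = -422598 - 1011*√246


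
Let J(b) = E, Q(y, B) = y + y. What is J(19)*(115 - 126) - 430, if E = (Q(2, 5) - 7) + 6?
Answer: -463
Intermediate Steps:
Q(y, B) = 2*y
E = 3 (E = (2*2 - 7) + 6 = (4 - 7) + 6 = -3 + 6 = 3)
J(b) = 3
J(19)*(115 - 126) - 430 = 3*(115 - 126) - 430 = 3*(-11) - 430 = -33 - 430 = -463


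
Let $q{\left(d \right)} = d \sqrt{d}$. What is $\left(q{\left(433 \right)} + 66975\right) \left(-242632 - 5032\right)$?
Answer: $-16587296400 - 107238512 \sqrt{433} \approx -1.8819 \cdot 10^{10}$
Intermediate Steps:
$q{\left(d \right)} = d^{\frac{3}{2}}$
$\left(q{\left(433 \right)} + 66975\right) \left(-242632 - 5032\right) = \left(433^{\frac{3}{2}} + 66975\right) \left(-242632 - 5032\right) = \left(433 \sqrt{433} + 66975\right) \left(-247664\right) = \left(66975 + 433 \sqrt{433}\right) \left(-247664\right) = -16587296400 - 107238512 \sqrt{433}$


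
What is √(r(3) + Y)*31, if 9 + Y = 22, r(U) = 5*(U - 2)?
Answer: 93*√2 ≈ 131.52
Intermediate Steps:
r(U) = -10 + 5*U (r(U) = 5*(-2 + U) = -10 + 5*U)
Y = 13 (Y = -9 + 22 = 13)
√(r(3) + Y)*31 = √((-10 + 5*3) + 13)*31 = √((-10 + 15) + 13)*31 = √(5 + 13)*31 = √18*31 = (3*√2)*31 = 93*√2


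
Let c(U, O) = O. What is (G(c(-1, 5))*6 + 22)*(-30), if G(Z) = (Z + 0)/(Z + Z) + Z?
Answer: -1650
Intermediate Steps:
G(Z) = 1/2 + Z (G(Z) = Z/((2*Z)) + Z = Z*(1/(2*Z)) + Z = 1/2 + Z)
(G(c(-1, 5))*6 + 22)*(-30) = ((1/2 + 5)*6 + 22)*(-30) = ((11/2)*6 + 22)*(-30) = (33 + 22)*(-30) = 55*(-30) = -1650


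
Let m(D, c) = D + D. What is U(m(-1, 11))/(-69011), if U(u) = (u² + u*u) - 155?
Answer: 147/69011 ≈ 0.0021301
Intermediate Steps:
m(D, c) = 2*D
U(u) = -155 + 2*u² (U(u) = (u² + u²) - 155 = 2*u² - 155 = -155 + 2*u²)
U(m(-1, 11))/(-69011) = (-155 + 2*(2*(-1))²)/(-69011) = (-155 + 2*(-2)²)*(-1/69011) = (-155 + 2*4)*(-1/69011) = (-155 + 8)*(-1/69011) = -147*(-1/69011) = 147/69011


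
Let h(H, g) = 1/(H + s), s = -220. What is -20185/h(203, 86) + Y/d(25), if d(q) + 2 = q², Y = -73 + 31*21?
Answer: 213779913/623 ≈ 3.4315e+5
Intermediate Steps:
Y = 578 (Y = -73 + 651 = 578)
d(q) = -2 + q²
h(H, g) = 1/(-220 + H) (h(H, g) = 1/(H - 220) = 1/(-220 + H))
-20185/h(203, 86) + Y/d(25) = -20185/(1/(-220 + 203)) + 578/(-2 + 25²) = -20185/(1/(-17)) + 578/(-2 + 625) = -20185/(-1/17) + 578/623 = -20185*(-17) + 578*(1/623) = 343145 + 578/623 = 213779913/623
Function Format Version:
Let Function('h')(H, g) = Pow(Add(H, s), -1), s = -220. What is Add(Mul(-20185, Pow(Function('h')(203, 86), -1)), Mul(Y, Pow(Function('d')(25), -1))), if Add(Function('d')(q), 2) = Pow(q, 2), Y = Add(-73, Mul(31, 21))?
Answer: Rational(213779913, 623) ≈ 3.4315e+5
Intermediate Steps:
Y = 578 (Y = Add(-73, 651) = 578)
Function('d')(q) = Add(-2, Pow(q, 2))
Function('h')(H, g) = Pow(Add(-220, H), -1) (Function('h')(H, g) = Pow(Add(H, -220), -1) = Pow(Add(-220, H), -1))
Add(Mul(-20185, Pow(Function('h')(203, 86), -1)), Mul(Y, Pow(Function('d')(25), -1))) = Add(Mul(-20185, Pow(Pow(Add(-220, 203), -1), -1)), Mul(578, Pow(Add(-2, Pow(25, 2)), -1))) = Add(Mul(-20185, Pow(Pow(-17, -1), -1)), Mul(578, Pow(Add(-2, 625), -1))) = Add(Mul(-20185, Pow(Rational(-1, 17), -1)), Mul(578, Pow(623, -1))) = Add(Mul(-20185, -17), Mul(578, Rational(1, 623))) = Add(343145, Rational(578, 623)) = Rational(213779913, 623)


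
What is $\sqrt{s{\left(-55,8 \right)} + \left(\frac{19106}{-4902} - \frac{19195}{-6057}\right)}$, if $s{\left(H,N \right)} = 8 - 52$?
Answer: $\frac{2 i \sqrt{30425757996437}}{1649523} \approx 6.6879 i$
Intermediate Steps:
$s{\left(H,N \right)} = -44$
$\sqrt{s{\left(-55,8 \right)} + \left(\frac{19106}{-4902} - \frac{19195}{-6057}\right)} = \sqrt{-44 + \left(\frac{19106}{-4902} - \frac{19195}{-6057}\right)} = \sqrt{-44 + \left(19106 \left(- \frac{1}{4902}\right) - - \frac{19195}{6057}\right)} = \sqrt{-44 + \left(- \frac{9553}{2451} + \frac{19195}{6057}\right)} = \sqrt{-44 - \frac{3605192}{4948569}} = \sqrt{- \frac{221342228}{4948569}} = \frac{2 i \sqrt{30425757996437}}{1649523}$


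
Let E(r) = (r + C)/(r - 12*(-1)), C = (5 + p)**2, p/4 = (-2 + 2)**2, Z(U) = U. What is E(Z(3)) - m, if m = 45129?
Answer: -676907/15 ≈ -45127.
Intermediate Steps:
p = 0 (p = 4*(-2 + 2)**2 = 4*0**2 = 4*0 = 0)
C = 25 (C = (5 + 0)**2 = 5**2 = 25)
E(r) = (25 + r)/(12 + r) (E(r) = (r + 25)/(r - 12*(-1)) = (25 + r)/(r + 12) = (25 + r)/(12 + r))
E(Z(3)) - m = (25 + 3)/(12 + 3) - 1*45129 = 28/15 - 45129 = -676907/15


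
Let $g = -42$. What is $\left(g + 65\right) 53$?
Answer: $1219$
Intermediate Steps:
$\left(g + 65\right) 53 = \left(-42 + 65\right) 53 = 23 \cdot 53 = 1219$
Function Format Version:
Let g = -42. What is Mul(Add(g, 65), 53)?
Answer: 1219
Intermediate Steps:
Mul(Add(g, 65), 53) = Mul(Add(-42, 65), 53) = Mul(23, 53) = 1219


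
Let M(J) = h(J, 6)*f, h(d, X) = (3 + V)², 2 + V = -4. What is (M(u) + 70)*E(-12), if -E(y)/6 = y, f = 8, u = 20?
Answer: 10224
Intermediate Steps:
V = -6 (V = -2 - 4 = -6)
h(d, X) = 9 (h(d, X) = (3 - 6)² = (-3)² = 9)
E(y) = -6*y
M(J) = 72 (M(J) = 9*8 = 72)
(M(u) + 70)*E(-12) = (72 + 70)*(-6*(-12)) = 142*72 = 10224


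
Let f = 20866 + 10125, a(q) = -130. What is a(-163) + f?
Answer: 30861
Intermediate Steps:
f = 30991
a(-163) + f = -130 + 30991 = 30861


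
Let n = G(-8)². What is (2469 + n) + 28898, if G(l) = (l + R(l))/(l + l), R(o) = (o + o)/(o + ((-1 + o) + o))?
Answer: 78418029/2500 ≈ 31367.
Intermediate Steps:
R(o) = 2*o/(-1 + 3*o) (R(o) = (2*o)/(o + (-1 + 2*o)) = (2*o)/(-1 + 3*o) = 2*o/(-1 + 3*o))
G(l) = (l + 2*l/(-1 + 3*l))/(2*l) (G(l) = (l + 2*l/(-1 + 3*l))/(l + l) = (l + 2*l/(-1 + 3*l))/((2*l)) = (l + 2*l/(-1 + 3*l))*(1/(2*l)) = (l + 2*l/(-1 + 3*l))/(2*l))
n = 529/2500 (n = ((1 + 3*(-8))/(2*(-1 + 3*(-8))))² = ((1 - 24)/(2*(-1 - 24)))² = ((½)*(-23)/(-25))² = ((½)*(-1/25)*(-23))² = (23/50)² = 529/2500 ≈ 0.21160)
(2469 + n) + 28898 = (2469 + 529/2500) + 28898 = 6173029/2500 + 28898 = 78418029/2500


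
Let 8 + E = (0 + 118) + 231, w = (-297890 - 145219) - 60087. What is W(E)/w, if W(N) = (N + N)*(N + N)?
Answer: -116281/125799 ≈ -0.92434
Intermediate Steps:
w = -503196 (w = -443109 - 60087 = -503196)
E = 341 (E = -8 + ((0 + 118) + 231) = -8 + (118 + 231) = -8 + 349 = 341)
W(N) = 4*N**2 (W(N) = (2*N)*(2*N) = 4*N**2)
W(E)/w = (4*341**2)/(-503196) = (4*116281)*(-1/503196) = 465124*(-1/503196) = -116281/125799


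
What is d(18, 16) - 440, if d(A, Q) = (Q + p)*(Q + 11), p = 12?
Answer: 316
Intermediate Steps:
d(A, Q) = (11 + Q)*(12 + Q) (d(A, Q) = (Q + 12)*(Q + 11) = (12 + Q)*(11 + Q) = (11 + Q)*(12 + Q))
d(18, 16) - 440 = (132 + 16² + 23*16) - 440 = (132 + 256 + 368) - 440 = 756 - 440 = 316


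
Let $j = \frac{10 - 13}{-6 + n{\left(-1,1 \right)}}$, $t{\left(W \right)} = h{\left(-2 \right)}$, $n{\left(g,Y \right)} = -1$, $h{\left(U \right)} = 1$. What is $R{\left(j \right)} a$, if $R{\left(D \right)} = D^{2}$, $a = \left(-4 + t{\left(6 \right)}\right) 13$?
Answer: $- \frac{351}{49} \approx -7.1633$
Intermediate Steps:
$t{\left(W \right)} = 1$
$a = -39$ ($a = \left(-4 + 1\right) 13 = \left(-3\right) 13 = -39$)
$j = \frac{3}{7}$ ($j = \frac{10 - 13}{-6 - 1} = - \frac{3}{-7} = \left(-3\right) \left(- \frac{1}{7}\right) = \frac{3}{7} \approx 0.42857$)
$R{\left(j \right)} a = \left(\frac{3}{7}\right)^{2} \left(-39\right) = \frac{9}{49} \left(-39\right) = - \frac{351}{49}$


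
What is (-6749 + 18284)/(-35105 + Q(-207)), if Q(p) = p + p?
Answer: -11535/35519 ≈ -0.32476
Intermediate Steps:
Q(p) = 2*p
(-6749 + 18284)/(-35105 + Q(-207)) = (-6749 + 18284)/(-35105 + 2*(-207)) = 11535/(-35105 - 414) = 11535/(-35519) = 11535*(-1/35519) = -11535/35519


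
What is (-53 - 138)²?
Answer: 36481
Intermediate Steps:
(-53 - 138)² = (-191)² = 36481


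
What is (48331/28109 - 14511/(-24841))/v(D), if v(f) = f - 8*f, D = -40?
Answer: 160848007/19551158732 ≈ 0.0082270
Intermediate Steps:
v(f) = -7*f
(48331/28109 - 14511/(-24841))/v(D) = (48331/28109 - 14511/(-24841))/((-7*(-40))) = (48331*(1/28109) - 14511*(-1/24841))/280 = (48331/28109 + 14511/24841)*(1/280) = (1608480070/698255669)*(1/280) = 160848007/19551158732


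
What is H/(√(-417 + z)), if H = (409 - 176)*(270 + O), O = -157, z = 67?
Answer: -26329*I*√14/70 ≈ -1407.3*I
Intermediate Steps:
H = 26329 (H = (409 - 176)*(270 - 157) = 233*113 = 26329)
H/(√(-417 + z)) = 26329/(√(-417 + 67)) = 26329/(√(-350)) = 26329/((5*I*√14)) = 26329*(-I*√14/70) = -26329*I*√14/70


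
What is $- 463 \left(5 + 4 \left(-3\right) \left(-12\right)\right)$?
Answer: $-68987$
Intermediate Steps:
$- 463 \left(5 + 4 \left(-3\right) \left(-12\right)\right) = - 463 \left(5 - -144\right) = - 463 \left(5 + 144\right) = \left(-463\right) 149 = -68987$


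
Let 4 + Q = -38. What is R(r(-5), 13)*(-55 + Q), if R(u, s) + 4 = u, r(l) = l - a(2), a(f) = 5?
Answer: 1358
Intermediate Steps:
Q = -42 (Q = -4 - 38 = -42)
r(l) = -5 + l (r(l) = l - 1*5 = l - 5 = -5 + l)
R(u, s) = -4 + u
R(r(-5), 13)*(-55 + Q) = (-4 + (-5 - 5))*(-55 - 42) = (-4 - 10)*(-97) = -14*(-97) = 1358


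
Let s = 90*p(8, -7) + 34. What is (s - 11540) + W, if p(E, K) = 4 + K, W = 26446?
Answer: 14670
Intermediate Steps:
s = -236 (s = 90*(4 - 7) + 34 = 90*(-3) + 34 = -270 + 34 = -236)
(s - 11540) + W = (-236 - 11540) + 26446 = -11776 + 26446 = 14670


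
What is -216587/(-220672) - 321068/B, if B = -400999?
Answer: 157701888109/88489251328 ≈ 1.7822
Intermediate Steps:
-216587/(-220672) - 321068/B = -216587/(-220672) - 321068/(-400999) = -216587*(-1/220672) - 321068*(-1/400999) = 216587/220672 + 321068/400999 = 157701888109/88489251328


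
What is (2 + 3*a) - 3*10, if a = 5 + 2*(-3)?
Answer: -31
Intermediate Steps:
a = -1 (a = 5 - 6 = -1)
(2 + 3*a) - 3*10 = (2 + 3*(-1)) - 3*10 = (2 - 3) - 30 = -1 - 30 = -31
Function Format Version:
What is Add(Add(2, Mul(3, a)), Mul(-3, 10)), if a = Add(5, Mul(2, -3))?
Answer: -31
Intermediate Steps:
a = -1 (a = Add(5, -6) = -1)
Add(Add(2, Mul(3, a)), Mul(-3, 10)) = Add(Add(2, Mul(3, -1)), Mul(-3, 10)) = Add(Add(2, -3), -30) = Add(-1, -30) = -31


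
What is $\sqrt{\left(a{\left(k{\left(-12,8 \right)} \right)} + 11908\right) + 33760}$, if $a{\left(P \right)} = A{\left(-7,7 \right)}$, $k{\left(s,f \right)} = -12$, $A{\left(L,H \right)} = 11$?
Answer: $\sqrt{45679} \approx 213.73$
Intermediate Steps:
$a{\left(P \right)} = 11$
$\sqrt{\left(a{\left(k{\left(-12,8 \right)} \right)} + 11908\right) + 33760} = \sqrt{\left(11 + 11908\right) + 33760} = \sqrt{11919 + 33760} = \sqrt{45679}$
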